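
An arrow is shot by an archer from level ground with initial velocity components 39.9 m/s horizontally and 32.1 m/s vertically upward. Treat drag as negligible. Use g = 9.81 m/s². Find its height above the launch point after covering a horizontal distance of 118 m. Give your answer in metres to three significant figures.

x = vₓ t ⇒ t = 118/39.90 = 2.957 s.
Height: y = v_y0 t − ½ g t² = 32.10 × 2.957 − 4.905 × 2.957² = 94.93 − 42.90 = 52.03 m.

52.0 m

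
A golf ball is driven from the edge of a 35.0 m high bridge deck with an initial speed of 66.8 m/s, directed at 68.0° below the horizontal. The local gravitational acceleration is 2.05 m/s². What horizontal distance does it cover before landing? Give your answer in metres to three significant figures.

vₓ = 66.80 cos 68.0° = 25.02 m/s; v_y0 = −61.94 m/s (downward).
With up positive and y = 0 at the ground: y(t) = 35.0 + (−61.94) t − 1.025 t². Setting y = 0 and taking the positive root: t = [−61.94 + √(61.94² + 2·2.05·35.0)] / 2.05 = (−61.94 + 63.08) / 2.05 = 0.5599 s.
Horizontal distance: R = vₓ t = 25.02 × 0.5599 = 14.01 m.

14.0 m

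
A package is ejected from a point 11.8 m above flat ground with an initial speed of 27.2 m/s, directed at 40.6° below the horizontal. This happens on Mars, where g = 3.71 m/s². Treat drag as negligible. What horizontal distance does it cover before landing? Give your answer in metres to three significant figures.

Resolve: vₓ = 27.20 cos 40.6° = 20.65 m/s and v_y0 = −17.70 m/s (downward).
The projectile lands when y = 11.8 + (−17.70) t − ½·3.71·t² = 0. Positive root: t = (−17.70 + √(17.70² + 2·3.71·11.8)) / 3.71 = (−17.70 + 20.02) / 3.71 = 0.6256 s.
Horizontal distance: R = vₓ t = 20.65 × 0.6256 = 12.92 m.

12.9 m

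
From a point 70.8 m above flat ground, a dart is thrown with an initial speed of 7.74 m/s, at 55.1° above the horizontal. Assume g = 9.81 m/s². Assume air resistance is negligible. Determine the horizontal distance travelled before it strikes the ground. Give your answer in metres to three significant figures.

vₓ = 7.740 cos 55.1° = 4.428 m/s; v_y0 = 7.740 sin 55.1° = 6.348 m/s.
The projectile lands when y = 70.8 + (6.348) t − ½·9.81·t² = 0. Positive root: t = (6.348 + √(6.348² + 2·9.81·70.8)) / 9.81 = (6.348 + 37.81) / 9.81 = 4.501 s.
Horizontal distance: R = vₓ t = 4.428 × 4.501 = 19.93 m.

19.9 m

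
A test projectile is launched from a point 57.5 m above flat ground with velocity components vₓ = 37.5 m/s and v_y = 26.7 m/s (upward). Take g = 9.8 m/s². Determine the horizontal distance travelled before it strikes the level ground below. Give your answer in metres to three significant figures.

266 m

The projectile lands when y = 57.5 + (26.70) t − ½·9.80·t² = 0. Positive root: t = (26.70 + √(26.70² + 2·9.80·57.5)) / 9.80 = (26.70 + 42.89) / 9.80 = 7.101 s.
Horizontal distance: R = vₓ t = 37.50 × 7.101 = 266.3 m.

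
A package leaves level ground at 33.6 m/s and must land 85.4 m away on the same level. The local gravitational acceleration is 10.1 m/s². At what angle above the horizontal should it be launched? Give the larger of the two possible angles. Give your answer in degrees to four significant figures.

Level-ground range R = v₀² sin(2θ)/g ⇒ sin(2θ) = gR/v₀² = 10.1 × 85.4 / 33.6² = 0.7640.
2θ = 49.82° or 180° − 49.82° = 130.2°, so θ = 24.91° or 65.09°.
The larger angle is 65.09°.

65.09°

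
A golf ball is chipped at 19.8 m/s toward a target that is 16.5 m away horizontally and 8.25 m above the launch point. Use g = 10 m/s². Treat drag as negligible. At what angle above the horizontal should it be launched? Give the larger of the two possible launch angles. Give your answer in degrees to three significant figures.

Trajectory: y = x tanθ − g x² (1 + tan²θ)/(2v₀²). With x = 16.5, y = 8.25, v₀ = 19.8, g = 10.0:
3.472 tan²θ − 16.5 tanθ + (11.72) = 0.
tanθ = [16.5 ± √(16.5² − 4 × 3.472 × (11.72))] / (2 × 3.472) = (16.5 ± 10.46) / 6.944, giving tanθ = 0.8696 or 3.882.
θ = 41.01° or 75.56°; the larger is 75.56°.

75.6°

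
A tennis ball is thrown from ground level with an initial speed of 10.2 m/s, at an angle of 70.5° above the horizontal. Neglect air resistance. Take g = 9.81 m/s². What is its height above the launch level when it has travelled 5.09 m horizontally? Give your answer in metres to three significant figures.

Resolve: vₓ = 10.20 cos 70.5° = 3.405 m/s and v_y0 = 10.20 sin 70.5° = 9.615 m/s.
Time to reach x = 5.09 m: t = x/vₓ = 5.09/3.405 = 1.495 s.
Height: y = v_y0 t − ½ g t² = 9.615 × 1.495 − 4.905 × 1.495² = 14.37 − 10.96 = 3.412 m.

3.41 m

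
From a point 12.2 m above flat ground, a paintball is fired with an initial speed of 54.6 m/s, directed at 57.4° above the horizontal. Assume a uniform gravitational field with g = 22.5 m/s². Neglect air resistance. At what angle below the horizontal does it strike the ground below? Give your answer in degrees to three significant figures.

60.3°

Components: vₓ = 54.60 cos 57.4° = 29.42 m/s, v_y0 = 54.60 sin 57.4° = 46.00 m/s.
With up positive and y = 0 at the ground: y(t) = 12.2 + (46.00) t − 11.25 t². Setting y = 0 and taking the positive root: t = [46.00 + √(46.00² + 2·22.5·12.2)] / 22.5 = (46.00 + 51.62) / 22.5 = 4.339 s.
At impact: v_y = v_y0 − g t = −51.62 m/s; vₓ = 29.42 m/s.
Angle below horizontal: arctan(|v_y|/vₓ) = arctan(51.62/29.42) = 60.32°.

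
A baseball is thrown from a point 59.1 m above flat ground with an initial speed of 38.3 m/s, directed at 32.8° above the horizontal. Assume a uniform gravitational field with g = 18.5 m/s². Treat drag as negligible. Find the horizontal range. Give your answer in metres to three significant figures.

vₓ = 38.30 cos 32.8° = 32.19 m/s; v_y0 = 38.30 sin 32.8° = 20.75 m/s.
Vertical motion (up positive, ground at y = 0): 9.250 t² − (20.75) t − 59.1 = 0, so t = (20.75 + √(20.75² + 2·18.5·59.1)) / 18.5 = (20.75 + 51.16) / 18.5 = 3.887 s.
Horizontal distance: R = vₓ t = 32.19 × 3.887 = 125.1 m.

125 m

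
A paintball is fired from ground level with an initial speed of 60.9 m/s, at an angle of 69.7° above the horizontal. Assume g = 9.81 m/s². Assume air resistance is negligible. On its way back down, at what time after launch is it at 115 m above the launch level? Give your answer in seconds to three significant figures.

Components: vₓ = 60.90 cos 69.7° = 21.13 m/s, v_y0 = 60.90 sin 69.7° = 57.12 m/s.
Height y(t) = 57.12 t − 4.905 t² = 115 gives 4.905 t² − 57.12 t + 115 = 0.
Quadratic formula: t = (57.12 ± √1006.1) / 9.81 = (57.12 ± 31.72) / 9.81 → t = 2.589 s or 9.056 s.
The descending-branch root is 9.056 s.

9.06 s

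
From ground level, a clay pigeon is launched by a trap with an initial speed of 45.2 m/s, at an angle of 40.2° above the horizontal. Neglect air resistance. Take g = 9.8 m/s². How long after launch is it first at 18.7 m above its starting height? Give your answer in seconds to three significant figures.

Resolve: vₓ = 45.20 cos 40.2° = 34.52 m/s and v_y0 = 45.20 sin 40.2° = 29.17 m/s.
Set y = v_y0 t − ½ g t² = 18.7: 4.900 t² − 29.17 t + 18.7 = 0.
t = [29.17 ± √(29.17² − 2·9.80·18.7)] / 9.80 = (29.17 ± 22.01) / 9.80, so t = 0.7306 s or t = 5.223 s.
The first (ascending) time is 0.7306 s.

0.731 s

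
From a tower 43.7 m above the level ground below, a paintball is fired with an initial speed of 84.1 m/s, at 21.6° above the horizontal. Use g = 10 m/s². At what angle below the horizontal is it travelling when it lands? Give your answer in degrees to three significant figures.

28.7°

Horizontal component vₓ = 84.10 cos 21.6° = 78.19 m/s; vertical v_y0 = 84.10 sin 21.6° = 30.96 m/s.
With up positive and y = 0 at the ground: y(t) = 43.7 + (30.96) t − 5.000 t². Setting y = 0 and taking the positive root: t = [30.96 + √(30.96² + 2·10.0·43.7)] / 10.0 = (30.96 + 42.81) / 10.0 = 7.377 s.
At impact: v_y = v_y0 − g t = −42.81 m/s; vₓ = 78.19 m/s.
Angle below horizontal: arctan(|v_y|/vₓ) = arctan(42.81/78.19) = 28.70°.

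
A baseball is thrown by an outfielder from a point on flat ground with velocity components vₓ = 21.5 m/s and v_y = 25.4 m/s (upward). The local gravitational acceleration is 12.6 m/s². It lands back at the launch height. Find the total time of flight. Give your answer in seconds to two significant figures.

4.0 s

It returns to y = 0 when t = 2 v_y0 / g = 2(25.40)/12.6 = 4.032 s.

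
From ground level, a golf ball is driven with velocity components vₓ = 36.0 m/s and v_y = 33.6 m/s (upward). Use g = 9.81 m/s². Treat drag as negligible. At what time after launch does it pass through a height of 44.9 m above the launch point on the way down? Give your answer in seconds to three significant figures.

5.03 s

Require v_y0 t − ½ g t² = 44.9, i.e. 4.905 t² − 33.60 t + 44.9 = 0.
Quadratic formula: t = (33.60 ± √248.02) / 9.81 = (33.60 ± 15.75) / 9.81 → t = 1.820 s or 5.030 s.
The descending-branch root is 5.030 s.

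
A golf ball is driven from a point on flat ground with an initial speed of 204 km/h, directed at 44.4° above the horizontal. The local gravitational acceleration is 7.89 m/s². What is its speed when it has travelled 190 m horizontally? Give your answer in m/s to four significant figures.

Convert: 204 km/h = 204/3.6 = 56.67 m/s.
Resolve: vₓ = 56.67 cos 44.4° = 40.49 m/s and v_y0 = 56.67 sin 44.4° = 39.65 m/s.
At x = 190 m, t = x/vₓ = 190/40.49 = 4.693 s.
Vertical velocity there: v_y = v_y0 − g t = 39.65 − 7.89 × 4.693 = 2.621 m/s.
Speed: √(vₓ² + v_y²) = √(40.49² + 2.621²) = 40.57 m/s.

40.57 m/s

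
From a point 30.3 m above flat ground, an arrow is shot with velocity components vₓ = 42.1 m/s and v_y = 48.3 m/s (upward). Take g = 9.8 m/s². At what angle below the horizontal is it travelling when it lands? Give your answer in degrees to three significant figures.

With up positive and y = 0 at the ground: y(t) = 30.3 + (48.30) t − 4.900 t². Setting y = 0 and taking the positive root: t = [48.30 + √(48.30² + 2·9.80·30.3)] / 9.80 = (48.30 + 54.10) / 9.80 = 10.45 s.
At impact: v_y = v_y0 − g t = −54.10 m/s; vₓ = 42.10 m/s.
Angle below horizontal: arctan(|v_y|/vₓ) = arctan(54.10/42.10) = 52.11°.

52.1°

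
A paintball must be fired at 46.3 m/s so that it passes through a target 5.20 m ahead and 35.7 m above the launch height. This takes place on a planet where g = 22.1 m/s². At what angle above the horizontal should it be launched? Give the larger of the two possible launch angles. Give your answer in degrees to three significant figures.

Trajectory: y = x tanθ − g x² (1 + tan²θ)/(2v₀²). With x = 5.20, y = 35.7, v₀ = 46.3, g = 22.1:
0.1394 tan²θ − 5.20 tanθ + (35.84) = 0.
tanθ = [5.20 ± √(5.20² − 4 × 0.1394 × (35.84))] / (2 × 0.1394) = (5.20 ± 2.657) / 0.2788, giving tanθ = 9.123 or 28.18.
θ = 83.74° or 87.97°; the larger is 87.97°.

88.0°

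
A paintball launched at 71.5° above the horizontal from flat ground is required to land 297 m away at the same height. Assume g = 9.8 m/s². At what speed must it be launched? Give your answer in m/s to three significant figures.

From R = (v₀² / g) sin 2θ: v₀ = √(gR / sin 2θ).
v₀ = √(9.80 × 297 / sin 143.0°) = √(2911 / 0.6018) = √4836.4 = 69.54 m/s.

69.5 m/s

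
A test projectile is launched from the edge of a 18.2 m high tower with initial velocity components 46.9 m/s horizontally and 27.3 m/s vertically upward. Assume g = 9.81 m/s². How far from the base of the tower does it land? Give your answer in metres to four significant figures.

289.3 m

With up positive and y = 0 at the ground: y(t) = 18.2 + (27.30) t − 4.905 t². Setting y = 0 and taking the positive root: t = [27.30 + √(27.30² + 2·9.81·18.2)] / 9.81 = (27.30 + 33.20) / 9.81 = 6.167 s.
Horizontal distance: R = vₓ t = 46.90 × 6.167 = 289.3 m.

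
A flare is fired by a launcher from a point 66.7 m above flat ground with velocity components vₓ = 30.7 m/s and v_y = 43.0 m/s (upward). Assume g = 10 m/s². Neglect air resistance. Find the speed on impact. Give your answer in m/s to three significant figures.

64.2 m/s

With up positive and y = 0 at the ground: y(t) = 66.7 + (43.00) t − 5.000 t². Setting y = 0 and taking the positive root: t = [43.00 + √(43.00² + 2·10.0·66.7)] / 10.0 = (43.00 + 56.42) / 10.0 = 9.942 s.
Vertical velocity at impact: v_y = v_y0 − g t = 43.00 − 10.0 × 9.942 = −56.42 m/s.
Speed: |v| = √(vₓ² + v_y²) = √(30.70² + 56.42²) = 64.23 m/s.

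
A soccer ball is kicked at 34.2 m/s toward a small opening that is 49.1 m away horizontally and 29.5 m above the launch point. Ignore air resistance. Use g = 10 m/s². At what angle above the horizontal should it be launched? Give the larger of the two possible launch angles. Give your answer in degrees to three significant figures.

75.0°

Trajectory: y = x tanθ − g x² (1 + tan²θ)/(2v₀²). With x = 49.1, y = 29.5, v₀ = 34.2, g = 10.0:
10.31 tan²θ − 49.1 tanθ + (39.81) = 0.
tanθ = [49.1 ± √(49.1² − 4 × 10.31 × (39.81))] / (2 × 10.31) = (49.1 ± 27.75) / 20.61, giving tanθ = 1.036 or 3.728.
θ = 46.01° or 74.99°; the larger is 74.99°.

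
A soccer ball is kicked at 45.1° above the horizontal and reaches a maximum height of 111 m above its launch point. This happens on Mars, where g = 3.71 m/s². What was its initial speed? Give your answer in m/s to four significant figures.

At the peak v_y = 0, so v_y0 = √(2gH) = √(2 × 3.71 × 111) = 28.70 m/s.
v_y0 = v₀ sin θ ⇒ v₀ = 28.70 / sin 45.1° = 40.52 m/s.

40.52 m/s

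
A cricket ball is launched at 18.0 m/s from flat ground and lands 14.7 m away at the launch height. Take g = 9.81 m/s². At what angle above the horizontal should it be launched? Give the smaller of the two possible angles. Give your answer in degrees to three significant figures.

13.2°

Level-ground range R = v₀² sin(2θ)/g ⇒ sin(2θ) = gR/v₀² = 9.81 × 14.7 / 18.0² = 0.4451.
2θ = 26.43° or 180° − 26.43° = 153.6°, so θ = 13.21° or 76.79°.
The smaller angle is 13.21°.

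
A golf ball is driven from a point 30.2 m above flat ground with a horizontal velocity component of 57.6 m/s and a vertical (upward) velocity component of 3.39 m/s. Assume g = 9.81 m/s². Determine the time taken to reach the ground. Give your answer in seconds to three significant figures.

2.85 s

With up positive and y = 0 at the ground: y(t) = 30.2 + (3.390) t − 4.905 t². Setting y = 0 and taking the positive root: t = [3.390 + √(3.390² + 2·9.81·30.2)] / 9.81 = (3.390 + 24.58) / 9.81 = 2.851 s.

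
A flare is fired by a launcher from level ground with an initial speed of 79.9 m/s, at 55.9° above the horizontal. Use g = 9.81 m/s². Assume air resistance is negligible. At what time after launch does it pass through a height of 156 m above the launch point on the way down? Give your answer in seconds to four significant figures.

Resolve: vₓ = 79.90 cos 55.9° = 44.80 m/s and v_y0 = 79.90 sin 55.9° = 66.16 m/s.
Require v_y0 t − ½ g t² = 156, i.e. 4.905 t² − 66.16 t + 156 = 0.
Quadratic formula: t = (66.16 ± √1316.7) / 9.81 = (66.16 ± 36.29) / 9.81 → t = 3.045 s or 10.44 s.
The descending-branch root is 10.44 s.

10.44 s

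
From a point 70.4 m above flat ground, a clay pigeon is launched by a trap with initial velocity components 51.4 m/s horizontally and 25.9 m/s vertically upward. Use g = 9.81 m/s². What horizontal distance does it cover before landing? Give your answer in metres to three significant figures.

373 m

The projectile lands when y = 70.4 + (25.90) t − ½·9.81·t² = 0. Positive root: t = (25.90 + √(25.90² + 2·9.81·70.4)) / 9.81 = (25.90 + 45.30) / 9.81 = 7.258 s.
Horizontal distance: R = vₓ t = 51.40 × 7.258 = 373.1 m.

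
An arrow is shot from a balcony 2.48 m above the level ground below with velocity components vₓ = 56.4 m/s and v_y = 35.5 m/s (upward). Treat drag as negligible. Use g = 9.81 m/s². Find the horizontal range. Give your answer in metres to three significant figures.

With up positive and y = 0 at the ground: y(t) = 2.48 + (35.50) t − 4.905 t². Setting y = 0 and taking the positive root: t = [35.50 + √(35.50² + 2·9.81·2.48)] / 9.81 = (35.50 + 36.18) / 9.81 = 7.307 s.
Horizontal distance: R = vₓ t = 56.40 × 7.307 = 412.1 m.

412 m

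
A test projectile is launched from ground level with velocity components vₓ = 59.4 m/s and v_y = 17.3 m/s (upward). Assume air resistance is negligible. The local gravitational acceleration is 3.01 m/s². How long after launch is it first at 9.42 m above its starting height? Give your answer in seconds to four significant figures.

Height y(t) = 17.30 t − 1.505 t² = 9.42 gives 1.505 t² − 17.30 t + 9.42 = 0.
t = [17.30 ± √(17.30² − 2·3.01·9.42)] / 3.01 = (17.30 ± 15.58) / 3.01, so t = 0.5731 s or t = 10.92 s.
The first (ascending) time is 0.5731 s.

0.5731 s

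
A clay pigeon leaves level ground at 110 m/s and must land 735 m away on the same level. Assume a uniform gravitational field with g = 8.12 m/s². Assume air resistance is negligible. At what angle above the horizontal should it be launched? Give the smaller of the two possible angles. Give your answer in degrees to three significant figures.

14.8°

R = v₀² sin 2θ / g gives sin 2θ = gR/v₀² = 8.12·735/110² = 0.4932.
2θ = 29.55° or 180° − 29.55° = 150.4°, so θ = 14.78° or 75.22°.
The smaller angle is 14.78°.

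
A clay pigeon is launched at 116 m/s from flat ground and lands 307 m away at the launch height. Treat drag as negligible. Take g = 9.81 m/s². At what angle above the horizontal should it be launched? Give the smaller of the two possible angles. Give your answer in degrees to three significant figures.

From R = (v₀²/g) sin 2θ: sin 2θ = 9.81 × 307 / 13456 = 0.2238.
2θ = 12.93° or 180° − 12.93° = 167.1°, so θ = 6.467° or 83.53°.
The smaller angle is 6.467°.

6.47°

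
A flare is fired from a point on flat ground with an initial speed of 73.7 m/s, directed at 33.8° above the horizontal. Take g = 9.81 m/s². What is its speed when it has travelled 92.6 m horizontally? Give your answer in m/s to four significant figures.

Resolve: vₓ = 73.70 cos 33.8° = 61.24 m/s and v_y0 = 73.70 sin 33.8° = 41.00 m/s.
x = vₓ t ⇒ t = 92.6/61.24 = 1.512 s.
Vertical velocity there: v_y = v_y0 − g t = 41.00 − 9.81 × 1.512 = 26.17 m/s.
Speed: √(vₓ² + v_y²) = √(61.24² + 26.17²) = 66.60 m/s.

66.60 m/s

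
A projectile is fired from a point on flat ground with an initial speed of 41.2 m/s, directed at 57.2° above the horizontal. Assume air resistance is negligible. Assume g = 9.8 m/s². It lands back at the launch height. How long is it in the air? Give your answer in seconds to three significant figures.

7.07 s

Resolve: vₓ = 41.20 cos 57.2° = 22.32 m/s and v_y0 = 41.20 sin 57.2° = 34.63 m/s.
Time of flight on level ground: T = 2 v_y0 / g = 2 × 34.63 / 9.80 = 7.068 s.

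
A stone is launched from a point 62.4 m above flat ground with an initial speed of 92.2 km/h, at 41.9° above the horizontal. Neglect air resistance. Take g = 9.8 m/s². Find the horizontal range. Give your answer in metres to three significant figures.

Convert: 92.2 km/h = 92.2/3.6 = 25.61 m/s.
Components: vₓ = 25.61 cos 41.9° = 19.06 m/s, v_y0 = 25.61 sin 41.9° = 17.10 m/s.
With up positive and y = 0 at the ground: y(t) = 62.4 + (17.10) t − 4.900 t². Setting y = 0 and taking the positive root: t = [17.10 + √(17.10² + 2·9.80·62.4)] / 9.80 = (17.10 + 38.93) / 9.80 = 5.718 s.
Horizontal distance: R = vₓ t = 19.06 × 5.718 = 109.0 m.

109 m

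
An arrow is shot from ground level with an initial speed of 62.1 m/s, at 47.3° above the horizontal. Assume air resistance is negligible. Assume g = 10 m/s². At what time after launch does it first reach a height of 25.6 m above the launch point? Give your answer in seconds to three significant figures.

vₓ = 62.10 cos 47.3° = 42.11 m/s; v_y0 = 62.10 sin 47.3° = 45.64 m/s.
Require v_y0 t − ½ g t² = 25.6, i.e. 5.000 t² − 45.64 t + 25.6 = 0.
Quadratic formula: t = (45.64 ± √1570.8) / 10.0 = (45.64 ± 39.63) / 10.0 → t = 0.6004 s or 8.527 s.
The first (ascending) time is 0.6004 s.

0.600 s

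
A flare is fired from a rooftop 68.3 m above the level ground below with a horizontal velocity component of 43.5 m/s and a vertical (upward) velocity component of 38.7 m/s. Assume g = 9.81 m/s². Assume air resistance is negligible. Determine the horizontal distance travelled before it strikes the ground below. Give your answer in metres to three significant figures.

408 m

With up positive and y = 0 at the ground: y(t) = 68.3 + (38.70) t − 4.905 t². Setting y = 0 and taking the positive root: t = [38.70 + √(38.70² + 2·9.81·68.3)] / 9.81 = (38.70 + 53.27) / 9.81 = 9.375 s.
Horizontal distance: R = vₓ t = 43.50 × 9.375 = 407.8 m.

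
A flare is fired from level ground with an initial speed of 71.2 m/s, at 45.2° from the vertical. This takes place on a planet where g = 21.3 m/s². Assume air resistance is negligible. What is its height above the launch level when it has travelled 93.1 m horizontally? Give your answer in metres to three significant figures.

vₓ = 71.20 sin 45.2° = 50.52 m/s; v_y0 = 71.20 cos 45.2° = 50.17 m/s.
Time to reach x = 93.1 m: t = x/vₓ = 93.1/50.52 = 1.843 s.
Height: y = v_y0 t − ½ g t² = 50.17 × 1.843 − 10.65 × 1.843² = 92.45 − 36.17 = 56.29 m.

56.3 m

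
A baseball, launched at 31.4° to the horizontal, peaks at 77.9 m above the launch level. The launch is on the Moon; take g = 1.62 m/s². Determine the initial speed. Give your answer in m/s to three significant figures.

30.5 m/s

At the peak v_y = 0, so v_y0 = √(2gH) = √(2 × 1.62 × 77.9) = 15.89 m/s.
v_y0 = v₀ sin θ ⇒ v₀ = 15.89 / sin 31.4° = 30.49 m/s.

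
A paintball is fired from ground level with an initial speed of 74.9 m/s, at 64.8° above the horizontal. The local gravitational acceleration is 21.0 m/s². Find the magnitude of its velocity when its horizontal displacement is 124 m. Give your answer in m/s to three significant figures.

34.8 m/s

vₓ = 74.90 cos 64.8° = 31.89 m/s; v_y0 = 74.90 sin 64.8° = 67.77 m/s.
At x = 124 m, t = x/vₓ = 124/31.89 = 3.888 s.
Vertical velocity there: v_y = v_y0 − g t = 67.77 − 21.0 × 3.888 = −13.88 m/s.
Speed: √(vₓ² + v_y²) = √(31.89² + 13.88²) = 34.78 m/s.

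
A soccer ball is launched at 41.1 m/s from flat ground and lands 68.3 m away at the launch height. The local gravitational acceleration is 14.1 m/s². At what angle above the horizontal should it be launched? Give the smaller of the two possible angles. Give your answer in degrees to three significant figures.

R = v₀² sin 2θ / g gives sin 2θ = gR/v₀² = 14.1·68.3/41.1² = 0.5701.
2θ = 34.76° or 180° − 34.76° = 145.2°, so θ = 17.38° or 72.62°.
The smaller angle is 17.38°.

17.4°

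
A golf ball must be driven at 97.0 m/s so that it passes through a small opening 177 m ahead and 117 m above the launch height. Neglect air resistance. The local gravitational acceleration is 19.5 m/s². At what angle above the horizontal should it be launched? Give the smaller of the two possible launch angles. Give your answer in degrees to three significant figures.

Trajectory: y = x tanθ − g x² (1 + tan²θ)/(2v₀²). With x = 177, y = 117, v₀ = 97.0, g = 19.5:
32.46 tan²θ − 177 tanθ + (149.5) = 0.
tanθ = [177 ± √(177² − 4 × 32.46 × (149.5))] / (2 × 32.46) = (177 ± 109.2) / 64.93, giving tanθ = 1.045 or 4.408.
θ = 46.25° or 77.22°; the smaller is 46.25°.

46.2°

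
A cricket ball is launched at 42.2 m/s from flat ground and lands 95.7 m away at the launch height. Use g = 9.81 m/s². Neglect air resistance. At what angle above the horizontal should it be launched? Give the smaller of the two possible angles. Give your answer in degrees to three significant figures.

15.9°

From R = (v₀²/g) sin 2θ: sin 2θ = 9.81 × 95.7 / 1780.8 = 0.5272.
2θ = 31.81° or 180° − 31.81° = 148.2°, so θ = 15.91° or 74.09°.
The smaller angle is 15.91°.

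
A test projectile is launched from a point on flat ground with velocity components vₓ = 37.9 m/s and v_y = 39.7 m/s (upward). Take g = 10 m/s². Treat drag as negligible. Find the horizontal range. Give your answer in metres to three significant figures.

301 m

Time aloft: T = 2 v_y0 / g = 2 × 39.70 / 10.0 = 7.940 s.
Range: R = vₓ T = 37.90 × 7.940 = 300.9 m.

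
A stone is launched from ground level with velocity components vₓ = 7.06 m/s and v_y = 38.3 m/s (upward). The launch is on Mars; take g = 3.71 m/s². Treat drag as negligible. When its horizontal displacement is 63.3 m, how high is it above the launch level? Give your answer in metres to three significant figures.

Time to reach x = 63.3 m: t = x/vₓ = 63.3/7.060 = 8.966 s.
Height: y = v_y0 t − ½ g t² = 38.30 × 8.966 − 1.855 × 8.966² = 343.4 − 149.1 = 194.3 m.

194 m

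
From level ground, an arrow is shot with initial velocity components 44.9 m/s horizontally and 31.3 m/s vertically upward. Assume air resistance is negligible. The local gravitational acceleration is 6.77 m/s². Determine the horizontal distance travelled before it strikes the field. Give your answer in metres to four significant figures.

Flight time T = 2 v_y0 / g = 9.247 s.
Range: R = vₓ T = 44.90 × 9.247 = 415.2 m.

415.2 m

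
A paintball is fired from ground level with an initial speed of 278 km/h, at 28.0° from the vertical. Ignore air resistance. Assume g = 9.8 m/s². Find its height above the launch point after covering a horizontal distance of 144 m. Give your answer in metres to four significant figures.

Convert: 278 km/h = 278/3.6 = 77.22 m/s.
Components: vₓ = 77.22 sin 28.0° = 36.25 m/s, v_y0 = 77.22 cos 28.0° = 68.18 m/s.
At x = 144 m, t = x/vₓ = 144/36.25 = 3.972 s.
Height: y = v_y0 t − ½ g t² = 68.18 × 3.972 − 4.900 × 3.972² = 270.8 − 77.31 = 193.5 m.

193.5 m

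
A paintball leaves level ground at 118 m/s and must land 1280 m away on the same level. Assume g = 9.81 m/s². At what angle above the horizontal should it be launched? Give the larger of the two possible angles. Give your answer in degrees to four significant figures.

57.80°

R = v₀² sin 2θ / g gives sin 2θ = gR/v₀² = 9.81·1280/118² = 0.9018.
2θ = 64.40° or 180° − 64.40° = 115.6°, so θ = 32.20° or 57.80°.
The larger angle is 57.80°.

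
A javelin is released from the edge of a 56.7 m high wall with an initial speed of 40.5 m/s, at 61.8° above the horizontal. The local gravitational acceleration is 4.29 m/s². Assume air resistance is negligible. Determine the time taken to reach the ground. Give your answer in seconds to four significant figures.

18.10 s

Resolve: vₓ = 40.50 cos 61.8° = 19.14 m/s and v_y0 = 40.50 sin 61.8° = 35.69 m/s.
The projectile lands when y = 56.7 + (35.69) t − ½·4.29·t² = 0. Positive root: t = (35.69 + √(35.69² + 2·4.29·56.7)) / 4.29 = (35.69 + 41.96) / 4.29 = 18.10 s.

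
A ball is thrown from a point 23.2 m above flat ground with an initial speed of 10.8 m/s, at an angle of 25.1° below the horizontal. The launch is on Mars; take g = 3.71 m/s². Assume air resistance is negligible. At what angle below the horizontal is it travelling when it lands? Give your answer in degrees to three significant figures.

54.9°

vₓ = 10.80 cos 25.1° = 9.780 m/s; v_y0 = −4.581 m/s (downward).
The projectile lands when y = 23.2 + (−4.581) t − ½·3.71·t² = 0. Positive root: t = (−4.581 + √(4.581² + 2·3.71·23.2)) / 3.71 = (−4.581 + 13.90) / 3.71 = 2.511 s.
At impact: v_y = v_y0 − g t = −13.90 m/s; vₓ = 9.780 m/s.
Angle below horizontal: arctan(|v_y|/vₓ) = arctan(13.90/9.780) = 54.86°.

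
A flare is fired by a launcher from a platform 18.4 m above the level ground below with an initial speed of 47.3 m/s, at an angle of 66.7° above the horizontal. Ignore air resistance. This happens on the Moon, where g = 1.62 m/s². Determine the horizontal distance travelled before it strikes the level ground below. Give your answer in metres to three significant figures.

Horizontal component vₓ = 47.30 cos 66.7° = 18.71 m/s; vertical v_y0 = 47.30 sin 66.7° = 43.44 m/s.
The projectile lands when y = 18.4 + (43.44) t − ½·1.62·t² = 0. Positive root: t = (43.44 + √(43.44² + 2·1.62·18.4)) / 1.62 = (43.44 + 44.12) / 1.62 = 54.05 s.
Horizontal distance: R = vₓ t = 18.71 × 54.05 = 1011 m.

1010 m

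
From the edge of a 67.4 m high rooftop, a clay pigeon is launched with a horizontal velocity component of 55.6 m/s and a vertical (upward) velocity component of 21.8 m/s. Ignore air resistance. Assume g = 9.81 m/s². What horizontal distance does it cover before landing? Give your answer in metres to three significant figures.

364 m

With up positive and y = 0 at the ground: y(t) = 67.4 + (21.80) t − 4.905 t². Setting y = 0 and taking the positive root: t = [21.80 + √(21.80² + 2·9.81·67.4)] / 9.81 = (21.80 + 42.40) / 9.81 = 6.544 s.
Horizontal distance: R = vₓ t = 55.60 × 6.544 = 363.9 m.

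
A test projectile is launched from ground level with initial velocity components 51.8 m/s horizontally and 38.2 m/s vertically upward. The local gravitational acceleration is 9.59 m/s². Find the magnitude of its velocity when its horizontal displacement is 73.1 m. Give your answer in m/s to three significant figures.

57.4 m/s

x = vₓ t ⇒ t = 73.1/51.80 = 1.411 s.
Vertical velocity there: v_y = v_y0 − g t = 38.20 − 9.59 × 1.411 = 24.67 m/s.
Speed: √(vₓ² + v_y²) = √(51.80² + 24.67²) = 57.37 m/s.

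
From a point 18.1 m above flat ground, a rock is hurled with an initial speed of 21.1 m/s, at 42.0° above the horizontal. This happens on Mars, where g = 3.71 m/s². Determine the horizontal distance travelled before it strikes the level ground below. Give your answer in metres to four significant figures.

136.9 m

Horizontal component vₓ = 21.10 cos 42.0° = 15.68 m/s; vertical v_y0 = 21.10 sin 42.0° = 14.12 m/s.
Vertical motion (up positive, ground at y = 0): 1.855 t² − (14.12) t − 18.1 = 0, so t = (14.12 + √(14.12² + 2·3.71·18.1)) / 3.71 = (14.12 + 18.27) / 3.71 = 8.729 s.
Horizontal distance: R = vₓ t = 15.68 × 8.729 = 136.9 m.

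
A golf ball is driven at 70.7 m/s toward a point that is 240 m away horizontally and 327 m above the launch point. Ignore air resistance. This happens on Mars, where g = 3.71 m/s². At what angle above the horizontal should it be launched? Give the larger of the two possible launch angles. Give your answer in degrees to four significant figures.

84.00°

Trajectory: y = x tanθ − g x² (1 + tan²θ)/(2v₀²). With x = 240, y = 327, v₀ = 70.7, g = 3.71:
21.38 tan²θ − 240 tanθ + (348.4) = 0.
tanθ = [240 ± √(240² − 4 × 21.38 × (348.4))] / (2 × 21.38) = (240 ± 166.8) / 42.75, giving tanθ = 1.713 or 9.515.
θ = 59.72° or 84.00°; the larger is 84.00°.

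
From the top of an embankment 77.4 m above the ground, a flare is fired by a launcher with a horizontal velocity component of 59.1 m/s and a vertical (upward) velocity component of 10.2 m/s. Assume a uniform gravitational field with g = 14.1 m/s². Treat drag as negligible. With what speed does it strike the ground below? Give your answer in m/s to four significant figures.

With up positive and y = 0 at the ground: y(t) = 77.4 + (10.20) t − 7.050 t². Setting y = 0 and taking the positive root: t = [10.20 + √(10.20² + 2·14.1·77.4)] / 14.1 = (10.20 + 47.82) / 14.1 = 4.115 s.
Vertical velocity at impact: v_y = v_y0 − g t = 10.20 − 14.1 × 4.115 = −47.82 m/s.
Speed: |v| = √(vₓ² + v_y²) = √(59.10² + 47.82²) = 76.02 m/s.

76.02 m/s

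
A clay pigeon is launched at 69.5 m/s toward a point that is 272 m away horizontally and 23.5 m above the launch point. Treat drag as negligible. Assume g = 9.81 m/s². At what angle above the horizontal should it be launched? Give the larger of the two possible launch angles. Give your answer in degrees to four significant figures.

72.71°

Trajectory: y = x tanθ − g x² (1 + tan²θ)/(2v₀²). With x = 272, y = 23.5, v₀ = 69.5, g = 9.81:
75.13 tan²θ − 272 tanθ + (98.63) = 0.
tanθ = [272 ± √(272² − 4 × 75.13 × (98.63))] / (2 × 75.13) = (272 ± 210.6) / 150.3, giving tanθ = 0.4088 or 3.212.
θ = 22.23° or 72.71°; the larger is 72.71°.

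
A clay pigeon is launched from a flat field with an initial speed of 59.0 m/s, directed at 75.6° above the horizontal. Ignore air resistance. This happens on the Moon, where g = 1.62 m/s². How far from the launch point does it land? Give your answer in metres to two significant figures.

Components: vₓ = 59.00 cos 75.6° = 14.67 m/s, v_y0 = 59.00 sin 75.6° = 57.15 m/s.
Flight time T = 2 v_y0 / g = 70.55 s.
Range: R = vₓ T = 14.67 × 70.55 = 1035 m.

1000 m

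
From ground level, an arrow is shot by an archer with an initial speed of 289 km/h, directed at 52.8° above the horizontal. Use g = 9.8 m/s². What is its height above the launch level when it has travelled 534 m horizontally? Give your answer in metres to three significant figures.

Convert: 289 km/h = 289/3.6 = 80.28 m/s.
Components: vₓ = 80.28 cos 52.8° = 48.54 m/s, v_y0 = 80.28 sin 52.8° = 63.94 m/s.
Time to reach x = 534 m: t = x/vₓ = 534/48.54 = 11.00 s.
Height: y = v_y0 t − ½ g t² = 63.94 × 11.00 − 4.900 × 11.00² = 703.5 − 593.1 = 110.4 m.

110 m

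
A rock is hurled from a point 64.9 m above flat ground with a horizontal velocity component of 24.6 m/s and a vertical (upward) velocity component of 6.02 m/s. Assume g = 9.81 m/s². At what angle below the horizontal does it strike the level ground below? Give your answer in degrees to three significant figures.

55.8°

The projectile lands when y = 64.9 + (6.020) t − ½·9.81·t² = 0. Positive root: t = (6.020 + √(6.020² + 2·9.81·64.9)) / 9.81 = (6.020 + 36.19) / 9.81 = 4.303 s.
At impact: v_y = v_y0 − g t = −36.19 m/s; vₓ = 24.60 m/s.
Angle below horizontal: arctan(|v_y|/vₓ) = arctan(36.19/24.60) = 55.79°.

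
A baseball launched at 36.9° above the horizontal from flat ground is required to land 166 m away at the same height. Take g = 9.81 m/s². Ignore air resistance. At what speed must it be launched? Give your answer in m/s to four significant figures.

41.18 m/s

Level-ground range: R = v₀² sin(2θ)/g, so v₀ = √(gR / sin 2θ).
v₀ = √(9.81 × 166 / sin 73.80°) = √(1628 / 0.9603) = √1695.8 = 41.18 m/s.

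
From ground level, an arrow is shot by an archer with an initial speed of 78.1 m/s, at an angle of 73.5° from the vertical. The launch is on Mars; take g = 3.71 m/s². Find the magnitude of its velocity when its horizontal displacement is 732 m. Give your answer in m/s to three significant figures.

76.2 m/s

vₓ = 78.10 sin 73.5° = 74.88 m/s; v_y0 = 78.10 cos 73.5° = 22.18 m/s.
Time to reach x = 732 m: t = x/vₓ = 732/74.88 = 9.775 s.
Vertical velocity there: v_y = v_y0 − g t = 22.18 − 3.71 × 9.775 = −14.08 m/s.
Speed: √(vₓ² + v_y²) = √(74.88² + 14.08²) = 76.20 m/s.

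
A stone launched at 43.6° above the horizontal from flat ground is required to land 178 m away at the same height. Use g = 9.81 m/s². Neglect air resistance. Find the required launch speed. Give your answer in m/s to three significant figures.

41.8 m/s

On level ground R = v₀² sin 2θ / g ⇒ v₀ = √(gR / sin 2θ).
v₀ = √(9.81 × 178 / sin 87.20°) = √(1746 / 0.9988) = √1748.3 = 41.81 m/s.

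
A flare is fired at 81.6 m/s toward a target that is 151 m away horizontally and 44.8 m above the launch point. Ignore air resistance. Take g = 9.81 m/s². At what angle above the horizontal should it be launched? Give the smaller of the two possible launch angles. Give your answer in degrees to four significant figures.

23.19°

Trajectory: y = x tanθ − g x² (1 + tan²θ)/(2v₀²). With x = 151, y = 44.8, v₀ = 81.6, g = 9.81:
16.80 tan²θ − 151 tanθ + (61.60) = 0.
tanθ = [151 ± √(151² − 4 × 16.80 × (61.60))] / (2 × 16.80) = (151 ± 136.6) / 33.59, giving tanθ = 0.4283 or 8.562.
θ = 23.19° or 83.34°; the smaller is 23.19°.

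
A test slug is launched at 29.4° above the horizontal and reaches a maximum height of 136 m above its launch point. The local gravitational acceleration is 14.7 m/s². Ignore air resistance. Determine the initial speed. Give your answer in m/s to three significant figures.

129 m/s

At the peak v_y = 0, so v_y0 = √(2gH) = √(2 × 14.7 × 136) = 63.23 m/s.
v_y0 = v₀ sin θ ⇒ v₀ = 63.23 / sin 29.4° = 128.8 m/s.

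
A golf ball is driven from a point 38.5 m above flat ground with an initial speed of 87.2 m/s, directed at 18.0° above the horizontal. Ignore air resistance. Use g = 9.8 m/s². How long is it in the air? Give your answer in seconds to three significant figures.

6.68 s

Horizontal component vₓ = 87.20 cos 18.0° = 82.93 m/s; vertical v_y0 = 87.20 sin 18.0° = 26.95 m/s.
With up positive and y = 0 at the ground: y(t) = 38.5 + (26.95) t − 4.900 t². Setting y = 0 and taking the positive root: t = [26.95 + √(26.95² + 2·9.80·38.5)] / 9.80 = (26.95 + 38.48) / 9.80 = 6.676 s.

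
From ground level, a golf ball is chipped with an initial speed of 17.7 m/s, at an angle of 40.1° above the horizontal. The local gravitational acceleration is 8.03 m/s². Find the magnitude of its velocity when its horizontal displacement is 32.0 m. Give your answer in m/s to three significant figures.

15.5 m/s

Resolve: vₓ = 17.70 cos 40.1° = 13.54 m/s and v_y0 = 17.70 sin 40.1° = 11.40 m/s.
At x = 32.0 m, t = x/vₓ = 32.0/13.54 = 2.364 s.
Vertical velocity there: v_y = v_y0 − g t = 11.40 − 8.03 × 2.364 = −7.578 m/s.
Speed: √(vₓ² + v_y²) = √(13.54² + 7.578²) = 15.52 m/s.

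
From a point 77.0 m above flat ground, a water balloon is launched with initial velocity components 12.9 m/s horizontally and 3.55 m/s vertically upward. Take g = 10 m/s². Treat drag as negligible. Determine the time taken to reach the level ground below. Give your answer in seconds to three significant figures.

The projectile lands when y = 77.0 + (3.550) t − ½·10.0·t² = 0. Positive root: t = (3.550 + √(3.550² + 2·10.0·77.0)) / 10.0 = (3.550 + 39.40) / 10.0 = 4.295 s.

4.30 s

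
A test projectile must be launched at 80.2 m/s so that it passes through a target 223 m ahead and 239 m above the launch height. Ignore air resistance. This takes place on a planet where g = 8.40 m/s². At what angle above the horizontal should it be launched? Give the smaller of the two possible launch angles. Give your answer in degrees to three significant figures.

Trajectory: y = x tanθ − g x² (1 + tan²θ)/(2v₀²). With x = 223, y = 239, v₀ = 80.2, g = 8.40:
32.47 tan²θ − 223 tanθ + (271.5) = 0.
tanθ = [223 ± √(223² − 4 × 32.47 × (271.5))] / (2 × 32.47) = (223 ± 120.3) / 64.94, giving tanθ = 1.582 or 5.286.
θ = 57.70° or 79.29°; the smaller is 57.70°.

57.7°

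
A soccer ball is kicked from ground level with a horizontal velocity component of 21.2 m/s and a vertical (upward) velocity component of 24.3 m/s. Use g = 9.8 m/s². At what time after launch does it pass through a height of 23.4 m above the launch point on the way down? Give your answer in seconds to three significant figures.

3.65 s

Set y = v_y0 t − ½ g t² = 23.4: 4.900 t² − 24.30 t + 23.4 = 0.
Quadratic formula: t = (24.30 ± √131.85) / 9.80 = (24.30 ± 11.48) / 9.80 → t = 1.308 s or 3.651 s.
The descending-branch root is 3.651 s.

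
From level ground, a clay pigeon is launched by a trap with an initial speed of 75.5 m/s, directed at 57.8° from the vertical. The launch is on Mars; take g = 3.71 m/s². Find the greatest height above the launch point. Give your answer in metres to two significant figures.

vₓ = 75.50 sin 57.8° = 63.89 m/s; v_y0 = 75.50 cos 57.8° = 40.23 m/s.
Peak height H = v_y0² / (2g) = 1618.6 / 7.420 = 218.1 m.

220 m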